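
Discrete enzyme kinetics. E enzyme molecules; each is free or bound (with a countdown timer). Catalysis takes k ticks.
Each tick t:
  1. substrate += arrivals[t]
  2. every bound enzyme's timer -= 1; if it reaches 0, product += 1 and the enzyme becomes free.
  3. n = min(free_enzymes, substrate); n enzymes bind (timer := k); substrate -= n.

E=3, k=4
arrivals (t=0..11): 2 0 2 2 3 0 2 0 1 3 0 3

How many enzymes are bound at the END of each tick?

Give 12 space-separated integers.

Answer: 2 2 3 3 3 3 3 3 3 3 3 3

Derivation:
t=0: arr=2 -> substrate=0 bound=2 product=0
t=1: arr=0 -> substrate=0 bound=2 product=0
t=2: arr=2 -> substrate=1 bound=3 product=0
t=3: arr=2 -> substrate=3 bound=3 product=0
t=4: arr=3 -> substrate=4 bound=3 product=2
t=5: arr=0 -> substrate=4 bound=3 product=2
t=6: arr=2 -> substrate=5 bound=3 product=3
t=7: arr=0 -> substrate=5 bound=3 product=3
t=8: arr=1 -> substrate=4 bound=3 product=5
t=9: arr=3 -> substrate=7 bound=3 product=5
t=10: arr=0 -> substrate=6 bound=3 product=6
t=11: arr=3 -> substrate=9 bound=3 product=6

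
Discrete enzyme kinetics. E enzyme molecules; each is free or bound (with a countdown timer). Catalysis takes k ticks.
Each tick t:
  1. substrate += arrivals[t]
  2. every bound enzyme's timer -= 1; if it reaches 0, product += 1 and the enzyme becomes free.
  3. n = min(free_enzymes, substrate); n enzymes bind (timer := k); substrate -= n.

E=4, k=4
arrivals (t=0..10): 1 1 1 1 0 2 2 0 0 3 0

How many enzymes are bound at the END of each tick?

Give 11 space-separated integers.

t=0: arr=1 -> substrate=0 bound=1 product=0
t=1: arr=1 -> substrate=0 bound=2 product=0
t=2: arr=1 -> substrate=0 bound=3 product=0
t=3: arr=1 -> substrate=0 bound=4 product=0
t=4: arr=0 -> substrate=0 bound=3 product=1
t=5: arr=2 -> substrate=0 bound=4 product=2
t=6: arr=2 -> substrate=1 bound=4 product=3
t=7: arr=0 -> substrate=0 bound=4 product=4
t=8: arr=0 -> substrate=0 bound=4 product=4
t=9: arr=3 -> substrate=1 bound=4 product=6
t=10: arr=0 -> substrate=0 bound=4 product=7

Answer: 1 2 3 4 3 4 4 4 4 4 4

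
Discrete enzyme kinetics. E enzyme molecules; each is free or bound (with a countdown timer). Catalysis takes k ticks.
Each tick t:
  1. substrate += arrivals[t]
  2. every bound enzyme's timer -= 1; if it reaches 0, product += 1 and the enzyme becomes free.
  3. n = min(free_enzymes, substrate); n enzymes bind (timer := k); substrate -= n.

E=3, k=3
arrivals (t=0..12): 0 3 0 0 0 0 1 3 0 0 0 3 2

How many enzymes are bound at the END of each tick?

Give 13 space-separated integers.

Answer: 0 3 3 3 0 0 1 3 3 3 1 3 3

Derivation:
t=0: arr=0 -> substrate=0 bound=0 product=0
t=1: arr=3 -> substrate=0 bound=3 product=0
t=2: arr=0 -> substrate=0 bound=3 product=0
t=3: arr=0 -> substrate=0 bound=3 product=0
t=4: arr=0 -> substrate=0 bound=0 product=3
t=5: arr=0 -> substrate=0 bound=0 product=3
t=6: arr=1 -> substrate=0 bound=1 product=3
t=7: arr=3 -> substrate=1 bound=3 product=3
t=8: arr=0 -> substrate=1 bound=3 product=3
t=9: arr=0 -> substrate=0 bound=3 product=4
t=10: arr=0 -> substrate=0 bound=1 product=6
t=11: arr=3 -> substrate=1 bound=3 product=6
t=12: arr=2 -> substrate=2 bound=3 product=7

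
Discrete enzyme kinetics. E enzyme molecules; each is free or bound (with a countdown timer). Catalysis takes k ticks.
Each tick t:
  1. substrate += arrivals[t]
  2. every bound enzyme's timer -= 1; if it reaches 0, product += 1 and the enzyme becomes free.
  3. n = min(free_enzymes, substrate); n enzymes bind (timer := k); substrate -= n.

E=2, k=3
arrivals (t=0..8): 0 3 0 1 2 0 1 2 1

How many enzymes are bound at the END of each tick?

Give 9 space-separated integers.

t=0: arr=0 -> substrate=0 bound=0 product=0
t=1: arr=3 -> substrate=1 bound=2 product=0
t=2: arr=0 -> substrate=1 bound=2 product=0
t=3: arr=1 -> substrate=2 bound=2 product=0
t=4: arr=2 -> substrate=2 bound=2 product=2
t=5: arr=0 -> substrate=2 bound=2 product=2
t=6: arr=1 -> substrate=3 bound=2 product=2
t=7: arr=2 -> substrate=3 bound=2 product=4
t=8: arr=1 -> substrate=4 bound=2 product=4

Answer: 0 2 2 2 2 2 2 2 2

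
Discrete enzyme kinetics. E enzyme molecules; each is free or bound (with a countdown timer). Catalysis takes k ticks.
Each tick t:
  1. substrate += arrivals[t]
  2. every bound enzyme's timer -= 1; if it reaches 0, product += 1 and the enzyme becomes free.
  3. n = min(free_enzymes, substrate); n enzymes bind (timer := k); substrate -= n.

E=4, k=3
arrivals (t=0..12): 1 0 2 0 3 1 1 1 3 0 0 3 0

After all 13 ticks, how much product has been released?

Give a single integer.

Answer: 11

Derivation:
t=0: arr=1 -> substrate=0 bound=1 product=0
t=1: arr=0 -> substrate=0 bound=1 product=0
t=2: arr=2 -> substrate=0 bound=3 product=0
t=3: arr=0 -> substrate=0 bound=2 product=1
t=4: arr=3 -> substrate=1 bound=4 product=1
t=5: arr=1 -> substrate=0 bound=4 product=3
t=6: arr=1 -> substrate=1 bound=4 product=3
t=7: arr=1 -> substrate=0 bound=4 product=5
t=8: arr=3 -> substrate=1 bound=4 product=7
t=9: arr=0 -> substrate=1 bound=4 product=7
t=10: arr=0 -> substrate=0 bound=3 product=9
t=11: arr=3 -> substrate=0 bound=4 product=11
t=12: arr=0 -> substrate=0 bound=4 product=11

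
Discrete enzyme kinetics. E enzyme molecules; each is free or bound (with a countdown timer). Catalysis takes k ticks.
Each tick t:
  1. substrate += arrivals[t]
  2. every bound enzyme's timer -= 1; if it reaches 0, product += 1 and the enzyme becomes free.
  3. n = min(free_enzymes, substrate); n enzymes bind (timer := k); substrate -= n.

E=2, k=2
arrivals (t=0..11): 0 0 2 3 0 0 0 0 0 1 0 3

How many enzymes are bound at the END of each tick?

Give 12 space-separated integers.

t=0: arr=0 -> substrate=0 bound=0 product=0
t=1: arr=0 -> substrate=0 bound=0 product=0
t=2: arr=2 -> substrate=0 bound=2 product=0
t=3: arr=3 -> substrate=3 bound=2 product=0
t=4: arr=0 -> substrate=1 bound=2 product=2
t=5: arr=0 -> substrate=1 bound=2 product=2
t=6: arr=0 -> substrate=0 bound=1 product=4
t=7: arr=0 -> substrate=0 bound=1 product=4
t=8: arr=0 -> substrate=0 bound=0 product=5
t=9: arr=1 -> substrate=0 bound=1 product=5
t=10: arr=0 -> substrate=0 bound=1 product=5
t=11: arr=3 -> substrate=1 bound=2 product=6

Answer: 0 0 2 2 2 2 1 1 0 1 1 2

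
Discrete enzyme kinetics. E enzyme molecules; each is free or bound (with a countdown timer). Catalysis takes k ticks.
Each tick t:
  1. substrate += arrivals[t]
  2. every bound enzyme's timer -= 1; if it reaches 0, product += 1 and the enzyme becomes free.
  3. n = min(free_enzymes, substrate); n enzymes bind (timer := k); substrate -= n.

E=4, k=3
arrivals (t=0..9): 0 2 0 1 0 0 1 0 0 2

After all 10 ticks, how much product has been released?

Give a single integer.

t=0: arr=0 -> substrate=0 bound=0 product=0
t=1: arr=2 -> substrate=0 bound=2 product=0
t=2: arr=0 -> substrate=0 bound=2 product=0
t=3: arr=1 -> substrate=0 bound=3 product=0
t=4: arr=0 -> substrate=0 bound=1 product=2
t=5: arr=0 -> substrate=0 bound=1 product=2
t=6: arr=1 -> substrate=0 bound=1 product=3
t=7: arr=0 -> substrate=0 bound=1 product=3
t=8: arr=0 -> substrate=0 bound=1 product=3
t=9: arr=2 -> substrate=0 bound=2 product=4

Answer: 4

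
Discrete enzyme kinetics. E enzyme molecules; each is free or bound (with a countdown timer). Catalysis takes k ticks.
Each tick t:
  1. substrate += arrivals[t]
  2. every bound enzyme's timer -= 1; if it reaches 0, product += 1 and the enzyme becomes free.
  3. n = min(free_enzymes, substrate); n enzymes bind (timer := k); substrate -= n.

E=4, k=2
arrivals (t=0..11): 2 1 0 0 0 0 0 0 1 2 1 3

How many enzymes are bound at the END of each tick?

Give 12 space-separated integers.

t=0: arr=2 -> substrate=0 bound=2 product=0
t=1: arr=1 -> substrate=0 bound=3 product=0
t=2: arr=0 -> substrate=0 bound=1 product=2
t=3: arr=0 -> substrate=0 bound=0 product=3
t=4: arr=0 -> substrate=0 bound=0 product=3
t=5: arr=0 -> substrate=0 bound=0 product=3
t=6: arr=0 -> substrate=0 bound=0 product=3
t=7: arr=0 -> substrate=0 bound=0 product=3
t=8: arr=1 -> substrate=0 bound=1 product=3
t=9: arr=2 -> substrate=0 bound=3 product=3
t=10: arr=1 -> substrate=0 bound=3 product=4
t=11: arr=3 -> substrate=0 bound=4 product=6

Answer: 2 3 1 0 0 0 0 0 1 3 3 4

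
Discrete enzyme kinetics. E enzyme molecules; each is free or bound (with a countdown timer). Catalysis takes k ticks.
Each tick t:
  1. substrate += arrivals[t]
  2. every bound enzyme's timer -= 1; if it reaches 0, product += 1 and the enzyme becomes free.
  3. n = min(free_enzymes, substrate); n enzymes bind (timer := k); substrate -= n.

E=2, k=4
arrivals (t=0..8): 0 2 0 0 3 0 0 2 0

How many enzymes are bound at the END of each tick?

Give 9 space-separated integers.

t=0: arr=0 -> substrate=0 bound=0 product=0
t=1: arr=2 -> substrate=0 bound=2 product=0
t=2: arr=0 -> substrate=0 bound=2 product=0
t=3: arr=0 -> substrate=0 bound=2 product=0
t=4: arr=3 -> substrate=3 bound=2 product=0
t=5: arr=0 -> substrate=1 bound=2 product=2
t=6: arr=0 -> substrate=1 bound=2 product=2
t=7: arr=2 -> substrate=3 bound=2 product=2
t=8: arr=0 -> substrate=3 bound=2 product=2

Answer: 0 2 2 2 2 2 2 2 2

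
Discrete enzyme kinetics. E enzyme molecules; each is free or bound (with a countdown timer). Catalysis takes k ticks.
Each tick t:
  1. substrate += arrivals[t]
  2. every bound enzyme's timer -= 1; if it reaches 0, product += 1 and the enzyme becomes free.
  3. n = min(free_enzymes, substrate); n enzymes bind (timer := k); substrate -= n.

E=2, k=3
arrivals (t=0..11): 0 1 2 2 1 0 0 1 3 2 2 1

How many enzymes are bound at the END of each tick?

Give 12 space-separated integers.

Answer: 0 1 2 2 2 2 2 2 2 2 2 2

Derivation:
t=0: arr=0 -> substrate=0 bound=0 product=0
t=1: arr=1 -> substrate=0 bound=1 product=0
t=2: arr=2 -> substrate=1 bound=2 product=0
t=3: arr=2 -> substrate=3 bound=2 product=0
t=4: arr=1 -> substrate=3 bound=2 product=1
t=5: arr=0 -> substrate=2 bound=2 product=2
t=6: arr=0 -> substrate=2 bound=2 product=2
t=7: arr=1 -> substrate=2 bound=2 product=3
t=8: arr=3 -> substrate=4 bound=2 product=4
t=9: arr=2 -> substrate=6 bound=2 product=4
t=10: arr=2 -> substrate=7 bound=2 product=5
t=11: arr=1 -> substrate=7 bound=2 product=6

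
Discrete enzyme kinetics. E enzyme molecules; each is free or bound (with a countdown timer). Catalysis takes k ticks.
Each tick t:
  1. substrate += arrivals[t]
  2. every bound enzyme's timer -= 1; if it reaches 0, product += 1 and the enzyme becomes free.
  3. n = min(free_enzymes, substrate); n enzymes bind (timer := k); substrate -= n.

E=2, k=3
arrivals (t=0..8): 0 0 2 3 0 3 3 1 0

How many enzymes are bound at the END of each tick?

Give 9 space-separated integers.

t=0: arr=0 -> substrate=0 bound=0 product=0
t=1: arr=0 -> substrate=0 bound=0 product=0
t=2: arr=2 -> substrate=0 bound=2 product=0
t=3: arr=3 -> substrate=3 bound=2 product=0
t=4: arr=0 -> substrate=3 bound=2 product=0
t=5: arr=3 -> substrate=4 bound=2 product=2
t=6: arr=3 -> substrate=7 bound=2 product=2
t=7: arr=1 -> substrate=8 bound=2 product=2
t=8: arr=0 -> substrate=6 bound=2 product=4

Answer: 0 0 2 2 2 2 2 2 2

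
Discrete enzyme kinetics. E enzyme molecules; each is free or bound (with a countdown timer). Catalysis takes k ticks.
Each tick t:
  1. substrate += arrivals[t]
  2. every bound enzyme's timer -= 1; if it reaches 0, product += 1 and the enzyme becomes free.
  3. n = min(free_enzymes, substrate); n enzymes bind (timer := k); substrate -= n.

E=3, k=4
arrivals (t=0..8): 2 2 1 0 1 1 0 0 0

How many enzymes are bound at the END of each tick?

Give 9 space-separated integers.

Answer: 2 3 3 3 3 3 3 3 2

Derivation:
t=0: arr=2 -> substrate=0 bound=2 product=0
t=1: arr=2 -> substrate=1 bound=3 product=0
t=2: arr=1 -> substrate=2 bound=3 product=0
t=3: arr=0 -> substrate=2 bound=3 product=0
t=4: arr=1 -> substrate=1 bound=3 product=2
t=5: arr=1 -> substrate=1 bound=3 product=3
t=6: arr=0 -> substrate=1 bound=3 product=3
t=7: arr=0 -> substrate=1 bound=3 product=3
t=8: arr=0 -> substrate=0 bound=2 product=5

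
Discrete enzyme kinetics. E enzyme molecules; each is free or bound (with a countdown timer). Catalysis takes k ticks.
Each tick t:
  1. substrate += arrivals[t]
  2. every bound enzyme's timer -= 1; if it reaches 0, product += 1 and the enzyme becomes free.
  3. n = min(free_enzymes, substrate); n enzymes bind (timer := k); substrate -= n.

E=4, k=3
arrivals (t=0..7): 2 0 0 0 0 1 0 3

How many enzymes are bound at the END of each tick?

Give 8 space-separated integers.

t=0: arr=2 -> substrate=0 bound=2 product=0
t=1: arr=0 -> substrate=0 bound=2 product=0
t=2: arr=0 -> substrate=0 bound=2 product=0
t=3: arr=0 -> substrate=0 bound=0 product=2
t=4: arr=0 -> substrate=0 bound=0 product=2
t=5: arr=1 -> substrate=0 bound=1 product=2
t=6: arr=0 -> substrate=0 bound=1 product=2
t=7: arr=3 -> substrate=0 bound=4 product=2

Answer: 2 2 2 0 0 1 1 4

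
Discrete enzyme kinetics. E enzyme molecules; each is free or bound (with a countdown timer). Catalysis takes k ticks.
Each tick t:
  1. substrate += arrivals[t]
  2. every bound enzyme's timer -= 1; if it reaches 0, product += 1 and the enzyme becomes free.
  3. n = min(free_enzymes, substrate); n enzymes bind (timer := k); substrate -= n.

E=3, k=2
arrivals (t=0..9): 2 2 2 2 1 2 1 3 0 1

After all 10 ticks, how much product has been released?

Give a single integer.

t=0: arr=2 -> substrate=0 bound=2 product=0
t=1: arr=2 -> substrate=1 bound=3 product=0
t=2: arr=2 -> substrate=1 bound=3 product=2
t=3: arr=2 -> substrate=2 bound=3 product=3
t=4: arr=1 -> substrate=1 bound=3 product=5
t=5: arr=2 -> substrate=2 bound=3 product=6
t=6: arr=1 -> substrate=1 bound=3 product=8
t=7: arr=3 -> substrate=3 bound=3 product=9
t=8: arr=0 -> substrate=1 bound=3 product=11
t=9: arr=1 -> substrate=1 bound=3 product=12

Answer: 12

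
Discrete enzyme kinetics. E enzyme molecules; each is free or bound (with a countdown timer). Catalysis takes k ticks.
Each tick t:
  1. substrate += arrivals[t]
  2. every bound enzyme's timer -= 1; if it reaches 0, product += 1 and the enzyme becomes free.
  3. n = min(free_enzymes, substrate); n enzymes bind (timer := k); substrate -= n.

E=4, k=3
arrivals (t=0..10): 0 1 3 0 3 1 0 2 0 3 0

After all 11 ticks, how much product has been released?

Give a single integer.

Answer: 9

Derivation:
t=0: arr=0 -> substrate=0 bound=0 product=0
t=1: arr=1 -> substrate=0 bound=1 product=0
t=2: arr=3 -> substrate=0 bound=4 product=0
t=3: arr=0 -> substrate=0 bound=4 product=0
t=4: arr=3 -> substrate=2 bound=4 product=1
t=5: arr=1 -> substrate=0 bound=4 product=4
t=6: arr=0 -> substrate=0 bound=4 product=4
t=7: arr=2 -> substrate=1 bound=4 product=5
t=8: arr=0 -> substrate=0 bound=2 product=8
t=9: arr=3 -> substrate=1 bound=4 product=8
t=10: arr=0 -> substrate=0 bound=4 product=9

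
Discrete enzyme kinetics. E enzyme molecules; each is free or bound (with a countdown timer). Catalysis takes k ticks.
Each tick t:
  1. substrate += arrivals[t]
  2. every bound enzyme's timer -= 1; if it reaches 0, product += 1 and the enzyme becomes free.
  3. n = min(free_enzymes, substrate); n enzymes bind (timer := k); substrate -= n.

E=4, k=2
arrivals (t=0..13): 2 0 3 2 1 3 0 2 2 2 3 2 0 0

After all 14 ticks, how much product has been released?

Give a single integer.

t=0: arr=2 -> substrate=0 bound=2 product=0
t=1: arr=0 -> substrate=0 bound=2 product=0
t=2: arr=3 -> substrate=0 bound=3 product=2
t=3: arr=2 -> substrate=1 bound=4 product=2
t=4: arr=1 -> substrate=0 bound=3 product=5
t=5: arr=3 -> substrate=1 bound=4 product=6
t=6: arr=0 -> substrate=0 bound=3 product=8
t=7: arr=2 -> substrate=0 bound=3 product=10
t=8: arr=2 -> substrate=0 bound=4 product=11
t=9: arr=2 -> substrate=0 bound=4 product=13
t=10: arr=3 -> substrate=1 bound=4 product=15
t=11: arr=2 -> substrate=1 bound=4 product=17
t=12: arr=0 -> substrate=0 bound=3 product=19
t=13: arr=0 -> substrate=0 bound=1 product=21

Answer: 21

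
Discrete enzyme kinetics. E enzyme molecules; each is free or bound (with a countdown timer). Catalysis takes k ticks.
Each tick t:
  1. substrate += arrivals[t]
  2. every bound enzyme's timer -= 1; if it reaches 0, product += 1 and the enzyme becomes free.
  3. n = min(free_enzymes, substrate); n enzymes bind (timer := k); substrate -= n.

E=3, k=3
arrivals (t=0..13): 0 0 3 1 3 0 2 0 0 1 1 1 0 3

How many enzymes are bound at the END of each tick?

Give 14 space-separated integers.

Answer: 0 0 3 3 3 3 3 3 3 3 3 3 3 3

Derivation:
t=0: arr=0 -> substrate=0 bound=0 product=0
t=1: arr=0 -> substrate=0 bound=0 product=0
t=2: arr=3 -> substrate=0 bound=3 product=0
t=3: arr=1 -> substrate=1 bound=3 product=0
t=4: arr=3 -> substrate=4 bound=3 product=0
t=5: arr=0 -> substrate=1 bound=3 product=3
t=6: arr=2 -> substrate=3 bound=3 product=3
t=7: arr=0 -> substrate=3 bound=3 product=3
t=8: arr=0 -> substrate=0 bound=3 product=6
t=9: arr=1 -> substrate=1 bound=3 product=6
t=10: arr=1 -> substrate=2 bound=3 product=6
t=11: arr=1 -> substrate=0 bound=3 product=9
t=12: arr=0 -> substrate=0 bound=3 product=9
t=13: arr=3 -> substrate=3 bound=3 product=9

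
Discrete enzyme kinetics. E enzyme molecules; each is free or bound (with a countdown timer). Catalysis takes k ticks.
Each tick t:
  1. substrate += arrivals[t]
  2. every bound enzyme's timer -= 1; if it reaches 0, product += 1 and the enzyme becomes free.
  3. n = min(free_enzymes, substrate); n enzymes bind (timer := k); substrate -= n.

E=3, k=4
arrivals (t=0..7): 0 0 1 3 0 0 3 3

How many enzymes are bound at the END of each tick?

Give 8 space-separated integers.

t=0: arr=0 -> substrate=0 bound=0 product=0
t=1: arr=0 -> substrate=0 bound=0 product=0
t=2: arr=1 -> substrate=0 bound=1 product=0
t=3: arr=3 -> substrate=1 bound=3 product=0
t=4: arr=0 -> substrate=1 bound=3 product=0
t=5: arr=0 -> substrate=1 bound=3 product=0
t=6: arr=3 -> substrate=3 bound=3 product=1
t=7: arr=3 -> substrate=4 bound=3 product=3

Answer: 0 0 1 3 3 3 3 3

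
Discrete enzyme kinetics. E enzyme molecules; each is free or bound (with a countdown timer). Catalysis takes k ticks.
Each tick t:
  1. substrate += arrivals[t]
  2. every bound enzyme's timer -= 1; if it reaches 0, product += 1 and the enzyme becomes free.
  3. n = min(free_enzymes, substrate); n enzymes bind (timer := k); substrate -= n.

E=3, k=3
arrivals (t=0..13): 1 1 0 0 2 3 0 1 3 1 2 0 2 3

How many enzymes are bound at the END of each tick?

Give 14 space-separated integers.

t=0: arr=1 -> substrate=0 bound=1 product=0
t=1: arr=1 -> substrate=0 bound=2 product=0
t=2: arr=0 -> substrate=0 bound=2 product=0
t=3: arr=0 -> substrate=0 bound=1 product=1
t=4: arr=2 -> substrate=0 bound=2 product=2
t=5: arr=3 -> substrate=2 bound=3 product=2
t=6: arr=0 -> substrate=2 bound=3 product=2
t=7: arr=1 -> substrate=1 bound=3 product=4
t=8: arr=3 -> substrate=3 bound=3 product=5
t=9: arr=1 -> substrate=4 bound=3 product=5
t=10: arr=2 -> substrate=4 bound=3 product=7
t=11: arr=0 -> substrate=3 bound=3 product=8
t=12: arr=2 -> substrate=5 bound=3 product=8
t=13: arr=3 -> substrate=6 bound=3 product=10

Answer: 1 2 2 1 2 3 3 3 3 3 3 3 3 3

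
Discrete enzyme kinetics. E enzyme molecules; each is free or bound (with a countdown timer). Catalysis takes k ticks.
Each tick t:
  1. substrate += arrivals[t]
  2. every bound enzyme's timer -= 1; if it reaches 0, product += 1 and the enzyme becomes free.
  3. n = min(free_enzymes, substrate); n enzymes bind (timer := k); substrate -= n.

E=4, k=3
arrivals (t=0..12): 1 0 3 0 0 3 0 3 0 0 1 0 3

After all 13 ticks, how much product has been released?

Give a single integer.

Answer: 10

Derivation:
t=0: arr=1 -> substrate=0 bound=1 product=0
t=1: arr=0 -> substrate=0 bound=1 product=0
t=2: arr=3 -> substrate=0 bound=4 product=0
t=3: arr=0 -> substrate=0 bound=3 product=1
t=4: arr=0 -> substrate=0 bound=3 product=1
t=5: arr=3 -> substrate=0 bound=3 product=4
t=6: arr=0 -> substrate=0 bound=3 product=4
t=7: arr=3 -> substrate=2 bound=4 product=4
t=8: arr=0 -> substrate=0 bound=3 product=7
t=9: arr=0 -> substrate=0 bound=3 product=7
t=10: arr=1 -> substrate=0 bound=3 product=8
t=11: arr=0 -> substrate=0 bound=1 product=10
t=12: arr=3 -> substrate=0 bound=4 product=10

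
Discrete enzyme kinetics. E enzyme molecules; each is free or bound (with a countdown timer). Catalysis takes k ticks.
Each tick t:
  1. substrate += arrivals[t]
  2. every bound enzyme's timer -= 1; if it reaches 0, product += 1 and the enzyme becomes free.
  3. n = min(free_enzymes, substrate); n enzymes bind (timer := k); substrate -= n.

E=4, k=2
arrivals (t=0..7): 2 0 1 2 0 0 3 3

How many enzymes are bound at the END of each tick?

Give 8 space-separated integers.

t=0: arr=2 -> substrate=0 bound=2 product=0
t=1: arr=0 -> substrate=0 bound=2 product=0
t=2: arr=1 -> substrate=0 bound=1 product=2
t=3: arr=2 -> substrate=0 bound=3 product=2
t=4: arr=0 -> substrate=0 bound=2 product=3
t=5: arr=0 -> substrate=0 bound=0 product=5
t=6: arr=3 -> substrate=0 bound=3 product=5
t=7: arr=3 -> substrate=2 bound=4 product=5

Answer: 2 2 1 3 2 0 3 4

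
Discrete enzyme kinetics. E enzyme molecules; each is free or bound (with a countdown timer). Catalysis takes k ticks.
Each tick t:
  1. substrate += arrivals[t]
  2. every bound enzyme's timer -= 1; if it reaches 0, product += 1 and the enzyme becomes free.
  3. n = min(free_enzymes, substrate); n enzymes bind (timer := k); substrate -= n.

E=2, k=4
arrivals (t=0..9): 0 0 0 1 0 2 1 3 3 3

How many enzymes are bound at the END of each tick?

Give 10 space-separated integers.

t=0: arr=0 -> substrate=0 bound=0 product=0
t=1: arr=0 -> substrate=0 bound=0 product=0
t=2: arr=0 -> substrate=0 bound=0 product=0
t=3: arr=1 -> substrate=0 bound=1 product=0
t=4: arr=0 -> substrate=0 bound=1 product=0
t=5: arr=2 -> substrate=1 bound=2 product=0
t=6: arr=1 -> substrate=2 bound=2 product=0
t=7: arr=3 -> substrate=4 bound=2 product=1
t=8: arr=3 -> substrate=7 bound=2 product=1
t=9: arr=3 -> substrate=9 bound=2 product=2

Answer: 0 0 0 1 1 2 2 2 2 2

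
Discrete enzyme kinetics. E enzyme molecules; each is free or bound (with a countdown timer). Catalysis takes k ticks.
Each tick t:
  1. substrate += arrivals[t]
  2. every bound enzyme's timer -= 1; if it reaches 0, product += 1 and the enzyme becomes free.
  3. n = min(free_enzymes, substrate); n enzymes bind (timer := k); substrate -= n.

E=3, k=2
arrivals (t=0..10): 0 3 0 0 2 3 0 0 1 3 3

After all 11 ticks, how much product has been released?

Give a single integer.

Answer: 9

Derivation:
t=0: arr=0 -> substrate=0 bound=0 product=0
t=1: arr=3 -> substrate=0 bound=3 product=0
t=2: arr=0 -> substrate=0 bound=3 product=0
t=3: arr=0 -> substrate=0 bound=0 product=3
t=4: arr=2 -> substrate=0 bound=2 product=3
t=5: arr=3 -> substrate=2 bound=3 product=3
t=6: arr=0 -> substrate=0 bound=3 product=5
t=7: arr=0 -> substrate=0 bound=2 product=6
t=8: arr=1 -> substrate=0 bound=1 product=8
t=9: arr=3 -> substrate=1 bound=3 product=8
t=10: arr=3 -> substrate=3 bound=3 product=9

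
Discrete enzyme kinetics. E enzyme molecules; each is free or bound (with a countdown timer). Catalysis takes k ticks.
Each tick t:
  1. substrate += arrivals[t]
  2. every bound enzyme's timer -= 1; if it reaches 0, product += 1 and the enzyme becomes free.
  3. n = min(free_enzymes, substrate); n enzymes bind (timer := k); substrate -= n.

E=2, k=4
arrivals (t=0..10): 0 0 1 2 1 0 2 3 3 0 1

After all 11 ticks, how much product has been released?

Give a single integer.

Answer: 3

Derivation:
t=0: arr=0 -> substrate=0 bound=0 product=0
t=1: arr=0 -> substrate=0 bound=0 product=0
t=2: arr=1 -> substrate=0 bound=1 product=0
t=3: arr=2 -> substrate=1 bound=2 product=0
t=4: arr=1 -> substrate=2 bound=2 product=0
t=5: arr=0 -> substrate=2 bound=2 product=0
t=6: arr=2 -> substrate=3 bound=2 product=1
t=7: arr=3 -> substrate=5 bound=2 product=2
t=8: arr=3 -> substrate=8 bound=2 product=2
t=9: arr=0 -> substrate=8 bound=2 product=2
t=10: arr=1 -> substrate=8 bound=2 product=3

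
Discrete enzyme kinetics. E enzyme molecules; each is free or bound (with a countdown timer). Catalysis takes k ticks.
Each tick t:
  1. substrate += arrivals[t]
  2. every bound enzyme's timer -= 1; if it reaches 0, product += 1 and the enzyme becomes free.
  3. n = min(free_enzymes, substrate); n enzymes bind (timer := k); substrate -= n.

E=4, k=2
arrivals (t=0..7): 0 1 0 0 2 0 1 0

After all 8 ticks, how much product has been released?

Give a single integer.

t=0: arr=0 -> substrate=0 bound=0 product=0
t=1: arr=1 -> substrate=0 bound=1 product=0
t=2: arr=0 -> substrate=0 bound=1 product=0
t=3: arr=0 -> substrate=0 bound=0 product=1
t=4: arr=2 -> substrate=0 bound=2 product=1
t=5: arr=0 -> substrate=0 bound=2 product=1
t=6: arr=1 -> substrate=0 bound=1 product=3
t=7: arr=0 -> substrate=0 bound=1 product=3

Answer: 3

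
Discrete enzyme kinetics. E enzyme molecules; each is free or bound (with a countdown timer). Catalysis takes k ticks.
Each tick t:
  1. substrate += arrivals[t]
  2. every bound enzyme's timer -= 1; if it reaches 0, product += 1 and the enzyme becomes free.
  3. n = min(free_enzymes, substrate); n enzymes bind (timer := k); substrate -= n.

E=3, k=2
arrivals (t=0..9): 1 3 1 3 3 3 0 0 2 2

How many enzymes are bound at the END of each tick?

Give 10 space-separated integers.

Answer: 1 3 3 3 3 3 3 3 3 3

Derivation:
t=0: arr=1 -> substrate=0 bound=1 product=0
t=1: arr=3 -> substrate=1 bound=3 product=0
t=2: arr=1 -> substrate=1 bound=3 product=1
t=3: arr=3 -> substrate=2 bound=3 product=3
t=4: arr=3 -> substrate=4 bound=3 product=4
t=5: arr=3 -> substrate=5 bound=3 product=6
t=6: arr=0 -> substrate=4 bound=3 product=7
t=7: arr=0 -> substrate=2 bound=3 product=9
t=8: arr=2 -> substrate=3 bound=3 product=10
t=9: arr=2 -> substrate=3 bound=3 product=12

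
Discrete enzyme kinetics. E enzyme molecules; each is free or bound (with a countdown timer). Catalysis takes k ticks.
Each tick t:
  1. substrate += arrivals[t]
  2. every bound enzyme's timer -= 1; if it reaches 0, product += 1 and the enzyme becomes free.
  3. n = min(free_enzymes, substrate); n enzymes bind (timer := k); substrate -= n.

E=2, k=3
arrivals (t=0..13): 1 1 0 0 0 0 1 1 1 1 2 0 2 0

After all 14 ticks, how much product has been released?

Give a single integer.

t=0: arr=1 -> substrate=0 bound=1 product=0
t=1: arr=1 -> substrate=0 bound=2 product=0
t=2: arr=0 -> substrate=0 bound=2 product=0
t=3: arr=0 -> substrate=0 bound=1 product=1
t=4: arr=0 -> substrate=0 bound=0 product=2
t=5: arr=0 -> substrate=0 bound=0 product=2
t=6: arr=1 -> substrate=0 bound=1 product=2
t=7: arr=1 -> substrate=0 bound=2 product=2
t=8: arr=1 -> substrate=1 bound=2 product=2
t=9: arr=1 -> substrate=1 bound=2 product=3
t=10: arr=2 -> substrate=2 bound=2 product=4
t=11: arr=0 -> substrate=2 bound=2 product=4
t=12: arr=2 -> substrate=3 bound=2 product=5
t=13: arr=0 -> substrate=2 bound=2 product=6

Answer: 6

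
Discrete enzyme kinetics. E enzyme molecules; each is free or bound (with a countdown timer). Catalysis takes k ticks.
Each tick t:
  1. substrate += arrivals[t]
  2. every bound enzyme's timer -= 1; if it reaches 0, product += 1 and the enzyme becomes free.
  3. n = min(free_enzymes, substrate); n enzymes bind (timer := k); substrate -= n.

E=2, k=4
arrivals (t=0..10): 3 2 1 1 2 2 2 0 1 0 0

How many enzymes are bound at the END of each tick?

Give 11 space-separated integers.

Answer: 2 2 2 2 2 2 2 2 2 2 2

Derivation:
t=0: arr=3 -> substrate=1 bound=2 product=0
t=1: arr=2 -> substrate=3 bound=2 product=0
t=2: arr=1 -> substrate=4 bound=2 product=0
t=3: arr=1 -> substrate=5 bound=2 product=0
t=4: arr=2 -> substrate=5 bound=2 product=2
t=5: arr=2 -> substrate=7 bound=2 product=2
t=6: arr=2 -> substrate=9 bound=2 product=2
t=7: arr=0 -> substrate=9 bound=2 product=2
t=8: arr=1 -> substrate=8 bound=2 product=4
t=9: arr=0 -> substrate=8 bound=2 product=4
t=10: arr=0 -> substrate=8 bound=2 product=4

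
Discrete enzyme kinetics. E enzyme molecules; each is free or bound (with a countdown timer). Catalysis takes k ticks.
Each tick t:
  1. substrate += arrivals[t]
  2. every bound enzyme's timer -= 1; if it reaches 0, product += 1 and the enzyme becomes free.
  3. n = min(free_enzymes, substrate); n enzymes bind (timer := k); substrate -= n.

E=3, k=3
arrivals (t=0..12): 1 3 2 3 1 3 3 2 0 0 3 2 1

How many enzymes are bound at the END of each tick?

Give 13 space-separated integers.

Answer: 1 3 3 3 3 3 3 3 3 3 3 3 3

Derivation:
t=0: arr=1 -> substrate=0 bound=1 product=0
t=1: arr=3 -> substrate=1 bound=3 product=0
t=2: arr=2 -> substrate=3 bound=3 product=0
t=3: arr=3 -> substrate=5 bound=3 product=1
t=4: arr=1 -> substrate=4 bound=3 product=3
t=5: arr=3 -> substrate=7 bound=3 product=3
t=6: arr=3 -> substrate=9 bound=3 product=4
t=7: arr=2 -> substrate=9 bound=3 product=6
t=8: arr=0 -> substrate=9 bound=3 product=6
t=9: arr=0 -> substrate=8 bound=3 product=7
t=10: arr=3 -> substrate=9 bound=3 product=9
t=11: arr=2 -> substrate=11 bound=3 product=9
t=12: arr=1 -> substrate=11 bound=3 product=10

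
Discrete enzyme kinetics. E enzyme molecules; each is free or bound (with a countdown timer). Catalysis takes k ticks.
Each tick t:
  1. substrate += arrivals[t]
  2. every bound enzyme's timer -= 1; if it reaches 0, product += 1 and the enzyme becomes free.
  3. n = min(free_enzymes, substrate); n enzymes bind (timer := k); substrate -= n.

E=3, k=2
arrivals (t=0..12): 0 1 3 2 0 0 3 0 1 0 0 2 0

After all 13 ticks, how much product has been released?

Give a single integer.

t=0: arr=0 -> substrate=0 bound=0 product=0
t=1: arr=1 -> substrate=0 bound=1 product=0
t=2: arr=3 -> substrate=1 bound=3 product=0
t=3: arr=2 -> substrate=2 bound=3 product=1
t=4: arr=0 -> substrate=0 bound=3 product=3
t=5: arr=0 -> substrate=0 bound=2 product=4
t=6: arr=3 -> substrate=0 bound=3 product=6
t=7: arr=0 -> substrate=0 bound=3 product=6
t=8: arr=1 -> substrate=0 bound=1 product=9
t=9: arr=0 -> substrate=0 bound=1 product=9
t=10: arr=0 -> substrate=0 bound=0 product=10
t=11: arr=2 -> substrate=0 bound=2 product=10
t=12: arr=0 -> substrate=0 bound=2 product=10

Answer: 10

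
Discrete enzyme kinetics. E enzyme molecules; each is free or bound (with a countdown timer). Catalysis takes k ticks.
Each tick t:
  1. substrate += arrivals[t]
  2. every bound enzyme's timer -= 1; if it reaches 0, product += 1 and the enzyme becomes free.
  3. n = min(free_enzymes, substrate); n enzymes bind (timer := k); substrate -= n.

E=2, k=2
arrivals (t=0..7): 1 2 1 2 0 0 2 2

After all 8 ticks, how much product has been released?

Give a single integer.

Answer: 6

Derivation:
t=0: arr=1 -> substrate=0 bound=1 product=0
t=1: arr=2 -> substrate=1 bound=2 product=0
t=2: arr=1 -> substrate=1 bound=2 product=1
t=3: arr=2 -> substrate=2 bound=2 product=2
t=4: arr=0 -> substrate=1 bound=2 product=3
t=5: arr=0 -> substrate=0 bound=2 product=4
t=6: arr=2 -> substrate=1 bound=2 product=5
t=7: arr=2 -> substrate=2 bound=2 product=6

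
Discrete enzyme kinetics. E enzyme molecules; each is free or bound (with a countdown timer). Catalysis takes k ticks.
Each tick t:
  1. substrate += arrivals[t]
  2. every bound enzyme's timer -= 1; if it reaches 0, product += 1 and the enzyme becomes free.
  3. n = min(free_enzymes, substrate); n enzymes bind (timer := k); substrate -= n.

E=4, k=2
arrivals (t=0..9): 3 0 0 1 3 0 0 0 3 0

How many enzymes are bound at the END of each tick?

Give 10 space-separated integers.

t=0: arr=3 -> substrate=0 bound=3 product=0
t=1: arr=0 -> substrate=0 bound=3 product=0
t=2: arr=0 -> substrate=0 bound=0 product=3
t=3: arr=1 -> substrate=0 bound=1 product=3
t=4: arr=3 -> substrate=0 bound=4 product=3
t=5: arr=0 -> substrate=0 bound=3 product=4
t=6: arr=0 -> substrate=0 bound=0 product=7
t=7: arr=0 -> substrate=0 bound=0 product=7
t=8: arr=3 -> substrate=0 bound=3 product=7
t=9: arr=0 -> substrate=0 bound=3 product=7

Answer: 3 3 0 1 4 3 0 0 3 3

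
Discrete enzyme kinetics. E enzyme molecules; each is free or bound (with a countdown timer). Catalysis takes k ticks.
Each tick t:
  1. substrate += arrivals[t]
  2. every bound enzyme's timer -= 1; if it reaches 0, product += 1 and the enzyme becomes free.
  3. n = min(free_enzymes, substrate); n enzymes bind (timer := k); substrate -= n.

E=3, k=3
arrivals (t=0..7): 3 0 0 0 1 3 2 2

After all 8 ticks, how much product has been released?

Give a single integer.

Answer: 4

Derivation:
t=0: arr=3 -> substrate=0 bound=3 product=0
t=1: arr=0 -> substrate=0 bound=3 product=0
t=2: arr=0 -> substrate=0 bound=3 product=0
t=3: arr=0 -> substrate=0 bound=0 product=3
t=4: arr=1 -> substrate=0 bound=1 product=3
t=5: arr=3 -> substrate=1 bound=3 product=3
t=6: arr=2 -> substrate=3 bound=3 product=3
t=7: arr=2 -> substrate=4 bound=3 product=4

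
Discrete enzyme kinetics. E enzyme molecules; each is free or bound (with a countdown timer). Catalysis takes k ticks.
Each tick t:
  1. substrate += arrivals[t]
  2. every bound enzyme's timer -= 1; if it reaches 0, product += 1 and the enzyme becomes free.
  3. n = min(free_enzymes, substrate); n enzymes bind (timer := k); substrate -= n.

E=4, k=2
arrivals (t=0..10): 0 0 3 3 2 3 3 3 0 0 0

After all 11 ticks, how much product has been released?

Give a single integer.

t=0: arr=0 -> substrate=0 bound=0 product=0
t=1: arr=0 -> substrate=0 bound=0 product=0
t=2: arr=3 -> substrate=0 bound=3 product=0
t=3: arr=3 -> substrate=2 bound=4 product=0
t=4: arr=2 -> substrate=1 bound=4 product=3
t=5: arr=3 -> substrate=3 bound=4 product=4
t=6: arr=3 -> substrate=3 bound=4 product=7
t=7: arr=3 -> substrate=5 bound=4 product=8
t=8: arr=0 -> substrate=2 bound=4 product=11
t=9: arr=0 -> substrate=1 bound=4 product=12
t=10: arr=0 -> substrate=0 bound=2 product=15

Answer: 15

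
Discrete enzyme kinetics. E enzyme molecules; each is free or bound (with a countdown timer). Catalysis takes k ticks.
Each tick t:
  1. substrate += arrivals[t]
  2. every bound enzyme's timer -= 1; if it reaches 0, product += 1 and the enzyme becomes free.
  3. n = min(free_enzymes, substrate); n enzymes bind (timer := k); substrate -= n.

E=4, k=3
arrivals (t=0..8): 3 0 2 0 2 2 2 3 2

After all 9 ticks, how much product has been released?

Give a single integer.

t=0: arr=3 -> substrate=0 bound=3 product=0
t=1: arr=0 -> substrate=0 bound=3 product=0
t=2: arr=2 -> substrate=1 bound=4 product=0
t=3: arr=0 -> substrate=0 bound=2 product=3
t=4: arr=2 -> substrate=0 bound=4 product=3
t=5: arr=2 -> substrate=1 bound=4 product=4
t=6: arr=2 -> substrate=2 bound=4 product=5
t=7: arr=3 -> substrate=3 bound=4 product=7
t=8: arr=2 -> substrate=4 bound=4 product=8

Answer: 8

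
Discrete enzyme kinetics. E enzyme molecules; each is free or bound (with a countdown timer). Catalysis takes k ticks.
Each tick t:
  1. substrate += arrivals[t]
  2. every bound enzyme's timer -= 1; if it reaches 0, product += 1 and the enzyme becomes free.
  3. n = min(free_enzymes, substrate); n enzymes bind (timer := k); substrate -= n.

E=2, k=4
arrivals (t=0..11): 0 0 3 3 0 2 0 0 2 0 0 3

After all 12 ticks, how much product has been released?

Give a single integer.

t=0: arr=0 -> substrate=0 bound=0 product=0
t=1: arr=0 -> substrate=0 bound=0 product=0
t=2: arr=3 -> substrate=1 bound=2 product=0
t=3: arr=3 -> substrate=4 bound=2 product=0
t=4: arr=0 -> substrate=4 bound=2 product=0
t=5: arr=2 -> substrate=6 bound=2 product=0
t=6: arr=0 -> substrate=4 bound=2 product=2
t=7: arr=0 -> substrate=4 bound=2 product=2
t=8: arr=2 -> substrate=6 bound=2 product=2
t=9: arr=0 -> substrate=6 bound=2 product=2
t=10: arr=0 -> substrate=4 bound=2 product=4
t=11: arr=3 -> substrate=7 bound=2 product=4

Answer: 4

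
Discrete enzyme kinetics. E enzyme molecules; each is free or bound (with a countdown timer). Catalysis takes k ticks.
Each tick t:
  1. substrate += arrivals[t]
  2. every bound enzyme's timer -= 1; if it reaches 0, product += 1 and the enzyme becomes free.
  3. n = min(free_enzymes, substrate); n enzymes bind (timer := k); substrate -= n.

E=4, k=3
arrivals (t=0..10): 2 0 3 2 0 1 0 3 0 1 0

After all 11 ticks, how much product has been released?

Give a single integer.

Answer: 10

Derivation:
t=0: arr=2 -> substrate=0 bound=2 product=0
t=1: arr=0 -> substrate=0 bound=2 product=0
t=2: arr=3 -> substrate=1 bound=4 product=0
t=3: arr=2 -> substrate=1 bound=4 product=2
t=4: arr=0 -> substrate=1 bound=4 product=2
t=5: arr=1 -> substrate=0 bound=4 product=4
t=6: arr=0 -> substrate=0 bound=2 product=6
t=7: arr=3 -> substrate=1 bound=4 product=6
t=8: arr=0 -> substrate=0 bound=3 product=8
t=9: arr=1 -> substrate=0 bound=4 product=8
t=10: arr=0 -> substrate=0 bound=2 product=10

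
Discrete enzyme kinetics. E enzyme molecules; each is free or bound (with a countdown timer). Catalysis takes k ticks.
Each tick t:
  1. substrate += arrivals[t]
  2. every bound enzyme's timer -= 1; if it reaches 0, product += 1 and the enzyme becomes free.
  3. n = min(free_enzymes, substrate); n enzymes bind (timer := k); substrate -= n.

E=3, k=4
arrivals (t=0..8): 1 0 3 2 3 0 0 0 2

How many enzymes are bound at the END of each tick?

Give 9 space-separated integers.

t=0: arr=1 -> substrate=0 bound=1 product=0
t=1: arr=0 -> substrate=0 bound=1 product=0
t=2: arr=3 -> substrate=1 bound=3 product=0
t=3: arr=2 -> substrate=3 bound=3 product=0
t=4: arr=3 -> substrate=5 bound=3 product=1
t=5: arr=0 -> substrate=5 bound=3 product=1
t=6: arr=0 -> substrate=3 bound=3 product=3
t=7: arr=0 -> substrate=3 bound=3 product=3
t=8: arr=2 -> substrate=4 bound=3 product=4

Answer: 1 1 3 3 3 3 3 3 3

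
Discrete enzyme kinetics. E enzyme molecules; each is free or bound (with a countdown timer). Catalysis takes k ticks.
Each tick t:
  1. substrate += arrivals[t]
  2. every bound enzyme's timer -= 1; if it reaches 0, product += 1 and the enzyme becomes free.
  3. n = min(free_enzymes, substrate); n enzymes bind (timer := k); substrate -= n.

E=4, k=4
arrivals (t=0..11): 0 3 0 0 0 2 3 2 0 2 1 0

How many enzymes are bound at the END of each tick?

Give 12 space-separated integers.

Answer: 0 3 3 3 3 2 4 4 4 4 4 4

Derivation:
t=0: arr=0 -> substrate=0 bound=0 product=0
t=1: arr=3 -> substrate=0 bound=3 product=0
t=2: arr=0 -> substrate=0 bound=3 product=0
t=3: arr=0 -> substrate=0 bound=3 product=0
t=4: arr=0 -> substrate=0 bound=3 product=0
t=5: arr=2 -> substrate=0 bound=2 product=3
t=6: arr=3 -> substrate=1 bound=4 product=3
t=7: arr=2 -> substrate=3 bound=4 product=3
t=8: arr=0 -> substrate=3 bound=4 product=3
t=9: arr=2 -> substrate=3 bound=4 product=5
t=10: arr=1 -> substrate=2 bound=4 product=7
t=11: arr=0 -> substrate=2 bound=4 product=7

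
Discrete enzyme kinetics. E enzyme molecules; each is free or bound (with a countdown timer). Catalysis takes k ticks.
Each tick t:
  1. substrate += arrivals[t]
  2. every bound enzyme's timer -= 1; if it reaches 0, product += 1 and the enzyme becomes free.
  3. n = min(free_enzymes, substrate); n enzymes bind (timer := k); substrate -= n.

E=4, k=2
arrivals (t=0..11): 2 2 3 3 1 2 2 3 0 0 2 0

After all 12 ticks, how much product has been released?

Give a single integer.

Answer: 18

Derivation:
t=0: arr=2 -> substrate=0 bound=2 product=0
t=1: arr=2 -> substrate=0 bound=4 product=0
t=2: arr=3 -> substrate=1 bound=4 product=2
t=3: arr=3 -> substrate=2 bound=4 product=4
t=4: arr=1 -> substrate=1 bound=4 product=6
t=5: arr=2 -> substrate=1 bound=4 product=8
t=6: arr=2 -> substrate=1 bound=4 product=10
t=7: arr=3 -> substrate=2 bound=4 product=12
t=8: arr=0 -> substrate=0 bound=4 product=14
t=9: arr=0 -> substrate=0 bound=2 product=16
t=10: arr=2 -> substrate=0 bound=2 product=18
t=11: arr=0 -> substrate=0 bound=2 product=18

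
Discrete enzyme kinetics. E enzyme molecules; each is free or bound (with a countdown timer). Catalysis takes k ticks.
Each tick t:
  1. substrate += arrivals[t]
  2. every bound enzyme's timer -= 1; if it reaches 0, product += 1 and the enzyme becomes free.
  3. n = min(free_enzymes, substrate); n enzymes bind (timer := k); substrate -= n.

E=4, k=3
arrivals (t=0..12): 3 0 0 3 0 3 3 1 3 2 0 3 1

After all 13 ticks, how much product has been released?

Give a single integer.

Answer: 14

Derivation:
t=0: arr=3 -> substrate=0 bound=3 product=0
t=1: arr=0 -> substrate=0 bound=3 product=0
t=2: arr=0 -> substrate=0 bound=3 product=0
t=3: arr=3 -> substrate=0 bound=3 product=3
t=4: arr=0 -> substrate=0 bound=3 product=3
t=5: arr=3 -> substrate=2 bound=4 product=3
t=6: arr=3 -> substrate=2 bound=4 product=6
t=7: arr=1 -> substrate=3 bound=4 product=6
t=8: arr=3 -> substrate=5 bound=4 product=7
t=9: arr=2 -> substrate=4 bound=4 product=10
t=10: arr=0 -> substrate=4 bound=4 product=10
t=11: arr=3 -> substrate=6 bound=4 product=11
t=12: arr=1 -> substrate=4 bound=4 product=14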